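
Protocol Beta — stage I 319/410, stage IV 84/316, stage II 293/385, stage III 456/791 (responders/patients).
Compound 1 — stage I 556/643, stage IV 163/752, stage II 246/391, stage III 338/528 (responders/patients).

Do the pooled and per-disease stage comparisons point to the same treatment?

No

Stage I: Protocol Beta 319/410 = 77.8%, Compound 1 556/643 = 86.5% → Compound 1
Stage IV: Protocol Beta 84/316 = 26.6%, Compound 1 163/752 = 21.7% → Protocol Beta
Stage II: Protocol Beta 293/385 = 76.1%, Compound 1 246/391 = 62.9% → Protocol Beta
Stage III: Protocol Beta 456/791 = 57.6%, Compound 1 338/528 = 64.0% → Compound 1
Overall: Protocol Beta 1152/1902 = 60.6%, Compound 1 1303/2314 = 56.3% → Protocol Beta
Neither sweeps: Protocol Beta wins 2 of 4 groups, Compound 1 wins 2. Protocol Beta wins overall but not every group — no Simpson reversal.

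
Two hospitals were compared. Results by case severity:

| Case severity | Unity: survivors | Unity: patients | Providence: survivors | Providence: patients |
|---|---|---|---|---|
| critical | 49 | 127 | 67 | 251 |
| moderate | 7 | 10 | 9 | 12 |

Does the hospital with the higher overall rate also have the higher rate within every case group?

No

Critical: Unity 49/127 = 38.6%, Providence 67/251 = 26.7% → Unity
Moderate: Unity 7/10 = 70.0%, Providence 9/12 = 75.0% → Providence
Overall: Unity 56/137 = 40.9%, Providence 76/263 = 28.9% → Unity
Neither sweeps: Unity wins 1 of 2 groups, Providence wins 1. Unity wins overall but not every group — no Simpson reversal.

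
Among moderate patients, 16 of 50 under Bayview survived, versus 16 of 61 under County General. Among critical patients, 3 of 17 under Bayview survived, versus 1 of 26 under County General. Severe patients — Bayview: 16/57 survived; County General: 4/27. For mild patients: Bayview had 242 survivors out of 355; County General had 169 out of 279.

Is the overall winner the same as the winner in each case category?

Moderate: Bayview 16/50 = 32.0%, County General 16/61 = 26.2% → Bayview
Critical: Bayview 3/17 = 17.6%, County General 1/26 = 3.8% → Bayview
Severe: Bayview 16/57 = 28.1%, County General 4/27 = 14.8% → Bayview
Mild: Bayview 242/355 = 68.2%, County General 169/279 = 60.6% → Bayview
Overall: Bayview 277/479 = 57.8%, County General 190/393 = 48.3% → Bayview
Bayview wins overall and in every case group — no reversal.

Yes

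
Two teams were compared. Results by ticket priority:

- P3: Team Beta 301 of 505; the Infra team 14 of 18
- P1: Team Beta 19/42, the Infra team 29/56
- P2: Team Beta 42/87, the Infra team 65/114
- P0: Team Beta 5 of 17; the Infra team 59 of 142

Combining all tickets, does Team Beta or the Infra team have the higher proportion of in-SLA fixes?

Team Beta

P3: Team Beta 301/505 = 59.6%, the Infra team 14/18 = 77.8% → the Infra team
P1: Team Beta 19/42 = 45.2%, the Infra team 29/56 = 51.8% → the Infra team
P2: Team Beta 42/87 = 48.3%, the Infra team 65/114 = 57.0% → the Infra team
P0: Team Beta 5/17 = 29.4%, the Infra team 59/142 = 41.5% → the Infra team
Overall: Team Beta 367/651 = 56.4%, the Infra team 167/330 = 50.6% → Team Beta
(The Infra team wins every ticket group but Team Beta wins overall — the Infra team's tickets skew toward the low-rate P0 group.)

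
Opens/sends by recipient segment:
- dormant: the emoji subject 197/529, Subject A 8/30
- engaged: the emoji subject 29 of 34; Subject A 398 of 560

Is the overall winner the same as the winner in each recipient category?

Dormant: the emoji subject 197/529 = 37.2%, Subject A 8/30 = 26.7% → the emoji subject
Engaged: the emoji subject 29/34 = 85.3%, Subject A 398/560 = 71.1% → the emoji subject
Overall: the emoji subject 226/563 = 40.1%, Subject A 406/590 = 68.8% → Subject A
The emoji subject wins each recipient group but Subject A wins overall — the comparison reverses. The emoji subject's sends skew toward dormant, which has a lower base rate.

No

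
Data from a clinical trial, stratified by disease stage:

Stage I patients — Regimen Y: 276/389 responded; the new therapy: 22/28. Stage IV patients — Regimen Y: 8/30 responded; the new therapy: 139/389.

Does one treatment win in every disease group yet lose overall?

Stage I: Regimen Y 276/389 = 71.0%, the new therapy 22/28 = 78.6% → the new therapy
Stage IV: Regimen Y 8/30 = 26.7%, the new therapy 139/389 = 35.7% → the new therapy
Overall: Regimen Y 284/419 = 67.8%, the new therapy 161/417 = 38.6% → Regimen Y
The new therapy wins each disease group but Regimen Y wins overall — the comparison reverses. The new therapy's patients skew toward stage IV, which has a lower base rate.

Yes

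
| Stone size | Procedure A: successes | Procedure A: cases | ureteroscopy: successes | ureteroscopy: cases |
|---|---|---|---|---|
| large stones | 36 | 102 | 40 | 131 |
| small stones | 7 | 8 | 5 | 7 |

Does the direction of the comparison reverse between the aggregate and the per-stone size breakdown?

Large stones: Procedure A 36/102 = 35.3%, ureteroscopy 40/131 = 30.5% → Procedure A
Small stones: Procedure A 7/8 = 87.5%, ureteroscopy 5/7 = 71.4% → Procedure A
Overall: Procedure A 43/110 = 39.1%, ureteroscopy 45/138 = 32.6% → Procedure A
Procedure A wins overall and in every stone group — no reversal.

No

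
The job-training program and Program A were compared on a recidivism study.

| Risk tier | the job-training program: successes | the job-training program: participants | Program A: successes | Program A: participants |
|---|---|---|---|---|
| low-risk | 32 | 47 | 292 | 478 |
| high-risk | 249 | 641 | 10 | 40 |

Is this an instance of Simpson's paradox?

Yes

Low-risk: the job-training program 32/47 = 68.1%, Program A 292/478 = 61.1% → the job-training program
High-risk: the job-training program 249/641 = 38.8%, Program A 10/40 = 25.0% → the job-training program
Overall: the job-training program 281/688 = 40.8%, Program A 302/518 = 58.3% → Program A
The job-training program wins each risk group but Program A wins overall — the comparison reverses. The job-training program's participants skew toward high-risk, which has a lower base rate.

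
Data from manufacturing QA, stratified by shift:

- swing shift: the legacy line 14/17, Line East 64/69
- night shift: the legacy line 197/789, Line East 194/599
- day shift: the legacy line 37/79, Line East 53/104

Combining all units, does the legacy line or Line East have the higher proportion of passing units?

Swing shift: the legacy line 14/17 = 82.4%, Line East 64/69 = 92.8% → Line East
Night shift: the legacy line 197/789 = 25.0%, Line East 194/599 = 32.4% → Line East
Day shift: the legacy line 37/79 = 46.8%, Line East 53/104 = 51.0% → Line East
Overall: the legacy line 248/885 = 28.0%, Line East 311/772 = 40.3% → Line East

Line East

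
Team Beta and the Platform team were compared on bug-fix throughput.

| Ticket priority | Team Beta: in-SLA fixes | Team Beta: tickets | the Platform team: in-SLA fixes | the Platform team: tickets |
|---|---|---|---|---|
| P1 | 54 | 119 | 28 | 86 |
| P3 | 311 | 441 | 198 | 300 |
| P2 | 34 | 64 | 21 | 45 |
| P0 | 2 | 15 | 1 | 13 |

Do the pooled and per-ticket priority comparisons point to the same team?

Yes

P1: Team Beta 54/119 = 45.4%, the Platform team 28/86 = 32.6% → Team Beta
P3: Team Beta 311/441 = 70.5%, the Platform team 198/300 = 66.0% → Team Beta
P2: Team Beta 34/64 = 53.1%, the Platform team 21/45 = 46.7% → Team Beta
P0: Team Beta 2/15 = 13.3%, the Platform team 1/13 = 7.7% → Team Beta
Overall: Team Beta 401/639 = 62.8%, the Platform team 248/444 = 55.9% → Team Beta
Team Beta wins overall and in every ticket group — no reversal.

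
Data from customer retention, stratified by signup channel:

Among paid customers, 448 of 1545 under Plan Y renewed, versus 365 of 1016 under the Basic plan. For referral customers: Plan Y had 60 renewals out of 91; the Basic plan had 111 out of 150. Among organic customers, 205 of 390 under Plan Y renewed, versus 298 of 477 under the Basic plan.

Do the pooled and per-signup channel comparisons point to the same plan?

Paid: Plan Y 448/1545 = 29.0%, the Basic plan 365/1016 = 35.9% → the Basic plan
Referral: Plan Y 60/91 = 65.9%, the Basic plan 111/150 = 74.0% → the Basic plan
Organic: Plan Y 205/390 = 52.6%, the Basic plan 298/477 = 62.5% → the Basic plan
Overall: Plan Y 713/2026 = 35.2%, the Basic plan 774/1643 = 47.1% → the Basic plan
The Basic plan wins overall and in every signup group — no reversal.

Yes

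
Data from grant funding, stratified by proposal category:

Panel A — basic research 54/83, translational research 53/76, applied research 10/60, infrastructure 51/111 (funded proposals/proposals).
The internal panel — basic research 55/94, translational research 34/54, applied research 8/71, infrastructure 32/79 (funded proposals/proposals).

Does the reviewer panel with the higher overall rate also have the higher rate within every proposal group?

Yes

Basic research: Panel A 54/83 = 65.1%, the internal panel 55/94 = 58.5% → Panel A
Translational research: Panel A 53/76 = 69.7%, the internal panel 34/54 = 63.0% → Panel A
Applied research: Panel A 10/60 = 16.7%, the internal panel 8/71 = 11.3% → Panel A
Infrastructure: Panel A 51/111 = 45.9%, the internal panel 32/79 = 40.5% → Panel A
Overall: Panel A 168/330 = 50.9%, the internal panel 129/298 = 43.3% → Panel A
Panel A wins overall and in every proposal group — no reversal.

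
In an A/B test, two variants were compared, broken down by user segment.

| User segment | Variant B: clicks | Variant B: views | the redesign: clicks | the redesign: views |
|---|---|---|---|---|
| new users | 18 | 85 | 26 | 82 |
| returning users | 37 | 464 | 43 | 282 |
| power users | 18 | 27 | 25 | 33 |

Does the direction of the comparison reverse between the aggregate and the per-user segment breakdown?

No

New users: Variant B 18/85 = 21.2%, the redesign 26/82 = 31.7% → the redesign
Returning users: Variant B 37/464 = 8.0%, the redesign 43/282 = 15.2% → the redesign
Power users: Variant B 18/27 = 66.7%, the redesign 25/33 = 75.8% → the redesign
Overall: Variant B 73/576 = 12.7%, the redesign 94/397 = 23.7% → the redesign
The redesign wins overall and in every user group — no reversal.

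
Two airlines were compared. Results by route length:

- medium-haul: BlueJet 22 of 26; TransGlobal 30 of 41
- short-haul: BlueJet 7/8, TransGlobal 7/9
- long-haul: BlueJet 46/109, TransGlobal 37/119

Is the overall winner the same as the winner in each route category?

Yes

Medium-haul: BlueJet 22/26 = 84.6%, TransGlobal 30/41 = 73.2% → BlueJet
Short-haul: BlueJet 7/8 = 87.5%, TransGlobal 7/9 = 77.8% → BlueJet
Long-haul: BlueJet 46/109 = 42.2%, TransGlobal 37/119 = 31.1% → BlueJet
Overall: BlueJet 75/143 = 52.4%, TransGlobal 74/169 = 43.8% → BlueJet
BlueJet wins overall and in every route group — no reversal.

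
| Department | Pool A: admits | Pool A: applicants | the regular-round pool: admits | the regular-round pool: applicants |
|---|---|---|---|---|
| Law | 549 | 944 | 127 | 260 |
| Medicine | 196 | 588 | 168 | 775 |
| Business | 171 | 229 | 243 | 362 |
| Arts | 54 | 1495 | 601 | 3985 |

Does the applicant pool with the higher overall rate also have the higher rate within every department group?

Law: Pool A 549/944 = 58.2%, the regular-round pool 127/260 = 48.8% → Pool A
Medicine: Pool A 196/588 = 33.3%, the regular-round pool 168/775 = 21.7% → Pool A
Business: Pool A 171/229 = 74.7%, the regular-round pool 243/362 = 67.1% → Pool A
Arts: Pool A 54/1495 = 3.6%, the regular-round pool 601/3985 = 15.1% → the regular-round pool
Overall: Pool A 970/3256 = 29.8%, the regular-round pool 1139/5382 = 21.2% → Pool A
Neither sweeps: Pool A wins 3 of 4 groups, the regular-round pool wins 1. Pool A wins overall but not every group — no Simpson reversal.

No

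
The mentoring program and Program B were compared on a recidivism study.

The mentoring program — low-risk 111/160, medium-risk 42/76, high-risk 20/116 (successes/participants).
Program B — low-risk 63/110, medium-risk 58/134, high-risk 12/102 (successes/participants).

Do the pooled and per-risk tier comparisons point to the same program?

Yes

Low-risk: the mentoring program 111/160 = 69.4%, Program B 63/110 = 57.3% → the mentoring program
Medium-risk: the mentoring program 42/76 = 55.3%, Program B 58/134 = 43.3% → the mentoring program
High-risk: the mentoring program 20/116 = 17.2%, Program B 12/102 = 11.8% → the mentoring program
Overall: the mentoring program 173/352 = 49.1%, Program B 133/346 = 38.4% → the mentoring program
The mentoring program wins overall and in every risk group — no reversal.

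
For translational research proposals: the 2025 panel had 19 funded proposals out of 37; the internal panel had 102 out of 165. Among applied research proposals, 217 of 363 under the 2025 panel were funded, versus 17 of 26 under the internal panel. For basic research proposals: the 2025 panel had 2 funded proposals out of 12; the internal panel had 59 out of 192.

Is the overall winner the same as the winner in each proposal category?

Translational research: the 2025 panel 19/37 = 51.4%, the internal panel 102/165 = 61.8% → the internal panel
Applied research: the 2025 panel 217/363 = 59.8%, the internal panel 17/26 = 65.4% → the internal panel
Basic research: the 2025 panel 2/12 = 16.7%, the internal panel 59/192 = 30.7% → the internal panel
Overall: the 2025 panel 238/412 = 57.8%, the internal panel 178/383 = 46.5% → the 2025 panel
The internal panel wins each proposal group but the 2025 panel wins overall — the comparison reverses. The internal panel's proposals skew toward basic research, which has a lower base rate.

No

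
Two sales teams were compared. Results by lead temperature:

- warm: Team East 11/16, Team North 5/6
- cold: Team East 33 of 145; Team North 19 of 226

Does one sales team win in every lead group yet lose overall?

Warm: Team East 11/16 = 68.8%, Team North 5/6 = 83.3% → Team North
Cold: Team East 33/145 = 22.8%, Team North 19/226 = 8.4% → Team East
Overall: Team East 44/161 = 27.3%, Team North 24/232 = 10.3% → Team East
Neither sweeps: Team East wins 1 of 2 groups, Team North wins 1. Team East wins overall but not every group — no Simpson reversal.

No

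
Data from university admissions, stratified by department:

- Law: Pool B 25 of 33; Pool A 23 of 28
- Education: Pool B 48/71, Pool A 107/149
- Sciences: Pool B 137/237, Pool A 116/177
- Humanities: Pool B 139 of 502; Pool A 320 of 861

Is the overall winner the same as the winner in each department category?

Law: Pool B 25/33 = 75.8%, Pool A 23/28 = 82.1% → Pool A
Education: Pool B 48/71 = 67.6%, Pool A 107/149 = 71.8% → Pool A
Sciences: Pool B 137/237 = 57.8%, Pool A 116/177 = 65.5% → Pool A
Humanities: Pool B 139/502 = 27.7%, Pool A 320/861 = 37.2% → Pool A
Overall: Pool B 349/843 = 41.4%, Pool A 566/1215 = 46.6% → Pool A
Pool A wins overall and in every department group — no reversal.

Yes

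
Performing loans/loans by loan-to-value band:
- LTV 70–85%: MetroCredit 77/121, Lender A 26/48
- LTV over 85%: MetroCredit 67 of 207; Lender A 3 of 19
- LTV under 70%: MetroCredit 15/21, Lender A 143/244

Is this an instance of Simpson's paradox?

Yes

LTV 70–85%: MetroCredit 77/121 = 63.6%, Lender A 26/48 = 54.2% → MetroCredit
LTV over 85%: MetroCredit 67/207 = 32.4%, Lender A 3/19 = 15.8% → MetroCredit
LTV under 70%: MetroCredit 15/21 = 71.4%, Lender A 143/244 = 58.6% → MetroCredit
Overall: MetroCredit 159/349 = 45.6%, Lender A 172/311 = 55.3% → Lender A
MetroCredit wins each loan-to-value group but Lender A wins overall — the comparison reverses. MetroCredit's loans skew toward LTV over 85%, which has a lower base rate.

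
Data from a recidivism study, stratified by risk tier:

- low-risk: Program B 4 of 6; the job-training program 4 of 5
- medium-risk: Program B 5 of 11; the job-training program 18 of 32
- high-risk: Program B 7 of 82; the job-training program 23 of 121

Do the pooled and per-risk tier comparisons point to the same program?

Yes

Low-risk: Program B 4/6 = 66.7%, the job-training program 4/5 = 80.0% → the job-training program
Medium-risk: Program B 5/11 = 45.5%, the job-training program 18/32 = 56.2% → the job-training program
High-risk: Program B 7/82 = 8.5%, the job-training program 23/121 = 19.0% → the job-training program
Overall: Program B 16/99 = 16.2%, the job-training program 45/158 = 28.5% → the job-training program
The job-training program wins overall and in every risk group — no reversal.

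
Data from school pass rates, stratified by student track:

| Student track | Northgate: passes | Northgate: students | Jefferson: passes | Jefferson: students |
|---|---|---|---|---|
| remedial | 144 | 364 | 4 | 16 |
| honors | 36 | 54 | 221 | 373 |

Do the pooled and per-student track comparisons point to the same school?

No

Remedial: Northgate 144/364 = 39.6%, Jefferson 4/16 = 25.0% → Northgate
Honors: Northgate 36/54 = 66.7%, Jefferson 221/373 = 59.2% → Northgate
Overall: Northgate 180/418 = 43.1%, Jefferson 225/389 = 57.8% → Jefferson
Northgate wins each student group but Jefferson wins overall — the comparison reverses. Northgate's students skew toward remedial, which has a lower base rate.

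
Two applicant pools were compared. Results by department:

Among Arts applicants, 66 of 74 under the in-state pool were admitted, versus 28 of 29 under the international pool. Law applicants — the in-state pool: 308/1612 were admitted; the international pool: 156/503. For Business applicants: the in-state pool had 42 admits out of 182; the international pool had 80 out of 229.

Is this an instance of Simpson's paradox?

Arts: the in-state pool 66/74 = 89.2%, the international pool 28/29 = 96.6% → the international pool
Law: the in-state pool 308/1612 = 19.1%, the international pool 156/503 = 31.0% → the international pool
Business: the in-state pool 42/182 = 23.1%, the international pool 80/229 = 34.9% → the international pool
Overall: the in-state pool 416/1868 = 22.3%, the international pool 264/761 = 34.7% → the international pool
The international pool wins overall and in every department group — no reversal.

No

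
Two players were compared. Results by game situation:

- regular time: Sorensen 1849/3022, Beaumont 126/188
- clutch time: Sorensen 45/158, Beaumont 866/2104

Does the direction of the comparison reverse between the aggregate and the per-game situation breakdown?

Regular time: Sorensen 1849/3022 = 61.2%, Beaumont 126/188 = 67.0% → Beaumont
Clutch time: Sorensen 45/158 = 28.5%, Beaumont 866/2104 = 41.2% → Beaumont
Overall: Sorensen 1894/3180 = 59.6%, Beaumont 992/2292 = 43.3% → Sorensen
Beaumont wins each game group but Sorensen wins overall — the comparison reverses. Beaumont's attempts skew toward clutch time, which has a lower base rate.

Yes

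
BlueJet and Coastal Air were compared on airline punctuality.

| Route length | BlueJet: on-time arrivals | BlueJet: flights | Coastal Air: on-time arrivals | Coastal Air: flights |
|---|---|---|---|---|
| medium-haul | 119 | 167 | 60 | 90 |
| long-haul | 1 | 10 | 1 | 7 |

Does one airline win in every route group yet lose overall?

No

Medium-haul: BlueJet 119/167 = 71.3%, Coastal Air 60/90 = 66.7% → BlueJet
Long-haul: BlueJet 1/10 = 10.0%, Coastal Air 1/7 = 14.3% → Coastal Air
Overall: BlueJet 120/177 = 67.8%, Coastal Air 61/97 = 62.9% → BlueJet
Neither sweeps: BlueJet wins 1 of 2 groups, Coastal Air wins 1. BlueJet wins overall but not every group — no Simpson reversal.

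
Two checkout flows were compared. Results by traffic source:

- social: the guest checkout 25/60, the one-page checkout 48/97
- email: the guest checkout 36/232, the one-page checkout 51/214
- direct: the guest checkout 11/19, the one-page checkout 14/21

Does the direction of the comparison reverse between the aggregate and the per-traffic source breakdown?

Social: the guest checkout 25/60 = 41.7%, the one-page checkout 48/97 = 49.5% → the one-page checkout
Email: the guest checkout 36/232 = 15.5%, the one-page checkout 51/214 = 23.8% → the one-page checkout
Direct: the guest checkout 11/19 = 57.9%, the one-page checkout 14/21 = 66.7% → the one-page checkout
Overall: the guest checkout 72/311 = 23.2%, the one-page checkout 113/332 = 34.0% → the one-page checkout
The one-page checkout wins overall and in every traffic group — no reversal.

No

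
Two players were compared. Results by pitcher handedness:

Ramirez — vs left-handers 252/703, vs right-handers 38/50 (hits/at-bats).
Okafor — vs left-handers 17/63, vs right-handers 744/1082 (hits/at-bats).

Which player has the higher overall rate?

Okafor

Vs left-handers: Ramirez 252/703 = 35.8%, Okafor 17/63 = 27.0% → Ramirez
Vs right-handers: Ramirez 38/50 = 76.0%, Okafor 744/1082 = 68.8% → Ramirez
Overall: Ramirez 290/753 = 38.5%, Okafor 761/1145 = 66.5% → Okafor
(Ramirez wins every pitcher group but Okafor wins overall — Ramirez's at-bats skew toward the low-rate vs left-handers group.)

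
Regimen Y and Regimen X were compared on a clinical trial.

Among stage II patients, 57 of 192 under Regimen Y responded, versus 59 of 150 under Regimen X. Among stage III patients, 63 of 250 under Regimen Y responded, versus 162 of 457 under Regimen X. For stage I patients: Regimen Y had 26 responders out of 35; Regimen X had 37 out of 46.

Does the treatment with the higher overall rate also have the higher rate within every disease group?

Yes

Stage II: Regimen Y 57/192 = 29.7%, Regimen X 59/150 = 39.3% → Regimen X
Stage III: Regimen Y 63/250 = 25.2%, Regimen X 162/457 = 35.4% → Regimen X
Stage I: Regimen Y 26/35 = 74.3%, Regimen X 37/46 = 80.4% → Regimen X
Overall: Regimen Y 146/477 = 30.6%, Regimen X 258/653 = 39.5% → Regimen X
Regimen X wins overall and in every disease group — no reversal.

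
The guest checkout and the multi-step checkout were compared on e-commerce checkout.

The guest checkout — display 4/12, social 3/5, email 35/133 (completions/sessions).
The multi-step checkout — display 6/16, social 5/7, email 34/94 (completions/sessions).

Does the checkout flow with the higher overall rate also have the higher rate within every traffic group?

Display: the guest checkout 4/12 = 33.3%, the multi-step checkout 6/16 = 37.5% → the multi-step checkout
Social: the guest checkout 3/5 = 60.0%, the multi-step checkout 5/7 = 71.4% → the multi-step checkout
Email: the guest checkout 35/133 = 26.3%, the multi-step checkout 34/94 = 36.2% → the multi-step checkout
Overall: the guest checkout 42/150 = 28.0%, the multi-step checkout 45/117 = 38.5% → the multi-step checkout
The multi-step checkout wins overall and in every traffic group — no reversal.

Yes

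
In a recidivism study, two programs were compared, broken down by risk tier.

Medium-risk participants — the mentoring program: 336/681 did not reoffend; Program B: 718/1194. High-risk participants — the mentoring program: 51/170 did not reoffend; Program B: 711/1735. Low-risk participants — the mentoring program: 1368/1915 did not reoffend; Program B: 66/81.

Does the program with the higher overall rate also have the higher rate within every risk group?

Medium-risk: the mentoring program 336/681 = 49.3%, Program B 718/1194 = 60.1% → Program B
High-risk: the mentoring program 51/170 = 30.0%, Program B 711/1735 = 41.0% → Program B
Low-risk: the mentoring program 1368/1915 = 71.4%, Program B 66/81 = 81.5% → Program B
Overall: the mentoring program 1755/2766 = 63.4%, Program B 1495/3010 = 49.7% → the mentoring program
Program B wins each risk group but the mentoring program wins overall — the comparison reverses. Program B's participants skew toward high-risk, which has a lower base rate.

No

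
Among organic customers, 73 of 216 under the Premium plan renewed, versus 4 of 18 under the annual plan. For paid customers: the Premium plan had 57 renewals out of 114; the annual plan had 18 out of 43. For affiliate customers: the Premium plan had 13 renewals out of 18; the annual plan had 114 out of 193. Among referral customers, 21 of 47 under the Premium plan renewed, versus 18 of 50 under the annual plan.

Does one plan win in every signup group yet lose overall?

Organic: the Premium plan 73/216 = 33.8%, the annual plan 4/18 = 22.2% → the Premium plan
Paid: the Premium plan 57/114 = 50.0%, the annual plan 18/43 = 41.9% → the Premium plan
Affiliate: the Premium plan 13/18 = 72.2%, the annual plan 114/193 = 59.1% → the Premium plan
Referral: the Premium plan 21/47 = 44.7%, the annual plan 18/50 = 36.0% → the Premium plan
Overall: the Premium plan 164/395 = 41.5%, the annual plan 154/304 = 50.7% → the annual plan
The Premium plan wins each signup group but the annual plan wins overall — the comparison reverses. The Premium plan's customers skew toward organic, which has a lower base rate.

Yes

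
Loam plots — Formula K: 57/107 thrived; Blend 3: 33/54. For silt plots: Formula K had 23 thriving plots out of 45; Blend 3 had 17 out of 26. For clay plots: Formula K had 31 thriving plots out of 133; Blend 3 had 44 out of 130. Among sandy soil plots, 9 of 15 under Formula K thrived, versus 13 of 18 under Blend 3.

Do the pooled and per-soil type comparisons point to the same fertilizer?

Yes

Loam: Formula K 57/107 = 53.3%, Blend 3 33/54 = 61.1% → Blend 3
Silt: Formula K 23/45 = 51.1%, Blend 3 17/26 = 65.4% → Blend 3
Clay: Formula K 31/133 = 23.3%, Blend 3 44/130 = 33.8% → Blend 3
Sandy soil: Formula K 9/15 = 60.0%, Blend 3 13/18 = 72.2% → Blend 3
Overall: Formula K 120/300 = 40.0%, Blend 3 107/228 = 46.9% → Blend 3
Blend 3 wins overall and in every soil group — no reversal.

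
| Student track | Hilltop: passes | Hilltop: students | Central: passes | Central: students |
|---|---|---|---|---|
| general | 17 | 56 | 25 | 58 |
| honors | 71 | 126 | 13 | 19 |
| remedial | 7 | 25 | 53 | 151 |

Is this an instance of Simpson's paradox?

Yes

General: Hilltop 17/56 = 30.4%, Central 25/58 = 43.1% → Central
Honors: Hilltop 71/126 = 56.3%, Central 13/19 = 68.4% → Central
Remedial: Hilltop 7/25 = 28.0%, Central 53/151 = 35.1% → Central
Overall: Hilltop 95/207 = 45.9%, Central 91/228 = 39.9% → Hilltop
Central wins each student group but Hilltop wins overall — the comparison reverses. Central's students skew toward remedial, which has a lower base rate.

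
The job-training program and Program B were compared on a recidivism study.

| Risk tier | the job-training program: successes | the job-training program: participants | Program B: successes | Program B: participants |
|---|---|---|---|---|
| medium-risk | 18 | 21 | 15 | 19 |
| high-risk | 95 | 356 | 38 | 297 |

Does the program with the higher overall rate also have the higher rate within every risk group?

Medium-risk: the job-training program 18/21 = 85.7%, Program B 15/19 = 78.9% → the job-training program
High-risk: the job-training program 95/356 = 26.7%, Program B 38/297 = 12.8% → the job-training program
Overall: the job-training program 113/377 = 30.0%, Program B 53/316 = 16.8% → the job-training program
The job-training program wins overall and in every risk group — no reversal.

Yes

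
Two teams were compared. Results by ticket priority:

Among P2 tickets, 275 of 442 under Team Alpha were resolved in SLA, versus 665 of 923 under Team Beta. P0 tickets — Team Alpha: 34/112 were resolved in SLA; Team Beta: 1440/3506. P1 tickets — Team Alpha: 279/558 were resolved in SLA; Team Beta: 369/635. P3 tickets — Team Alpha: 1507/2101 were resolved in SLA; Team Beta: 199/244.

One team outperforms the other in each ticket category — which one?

P2: Team Alpha 275/442 = 62.2%, Team Beta 665/923 = 72.0% → Team Beta
P0: Team Alpha 34/112 = 30.4%, Team Beta 1440/3506 = 41.1% → Team Beta
P1: Team Alpha 279/558 = 50.0%, Team Beta 369/635 = 58.1% → Team Beta
P3: Team Alpha 1507/2101 = 71.7%, Team Beta 199/244 = 81.6% → Team Beta
Team Beta has the higher rate in all 4 groups.

Team Beta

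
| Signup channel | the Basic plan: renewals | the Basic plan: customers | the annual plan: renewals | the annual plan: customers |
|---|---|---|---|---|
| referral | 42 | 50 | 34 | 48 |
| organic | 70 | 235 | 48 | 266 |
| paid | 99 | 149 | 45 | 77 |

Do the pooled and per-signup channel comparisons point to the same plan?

Yes

Referral: the Basic plan 42/50 = 84.0%, the annual plan 34/48 = 70.8% → the Basic plan
Organic: the Basic plan 70/235 = 29.8%, the annual plan 48/266 = 18.0% → the Basic plan
Paid: the Basic plan 99/149 = 66.4%, the annual plan 45/77 = 58.4% → the Basic plan
Overall: the Basic plan 211/434 = 48.6%, the annual plan 127/391 = 32.5% → the Basic plan
The Basic plan wins overall and in every signup group — no reversal.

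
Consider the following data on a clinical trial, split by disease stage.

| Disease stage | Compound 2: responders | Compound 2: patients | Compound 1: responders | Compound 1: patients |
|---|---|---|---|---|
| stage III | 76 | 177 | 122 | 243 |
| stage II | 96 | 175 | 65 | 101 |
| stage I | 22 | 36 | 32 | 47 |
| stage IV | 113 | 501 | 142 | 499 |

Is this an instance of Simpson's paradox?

No

Stage III: Compound 2 76/177 = 42.9%, Compound 1 122/243 = 50.2% → Compound 1
Stage II: Compound 2 96/175 = 54.9%, Compound 1 65/101 = 64.4% → Compound 1
Stage I: Compound 2 22/36 = 61.1%, Compound 1 32/47 = 68.1% → Compound 1
Stage IV: Compound 2 113/501 = 22.6%, Compound 1 142/499 = 28.5% → Compound 1
Overall: Compound 2 307/889 = 34.5%, Compound 1 361/890 = 40.6% → Compound 1
Compound 1 wins overall and in every disease group — no reversal.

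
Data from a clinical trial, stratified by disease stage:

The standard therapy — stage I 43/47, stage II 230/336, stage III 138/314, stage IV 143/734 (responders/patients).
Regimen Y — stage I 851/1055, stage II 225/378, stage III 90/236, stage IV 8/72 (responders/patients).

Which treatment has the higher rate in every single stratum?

the standard therapy

Stage I: the standard therapy 43/47 = 91.5%, Regimen Y 851/1055 = 80.7% → the standard therapy
Stage II: the standard therapy 230/336 = 68.5%, Regimen Y 225/378 = 59.5% → the standard therapy
Stage III: the standard therapy 138/314 = 43.9%, Regimen Y 90/236 = 38.1% → the standard therapy
Stage IV: the standard therapy 143/734 = 19.5%, Regimen Y 8/72 = 11.1% → the standard therapy
The standard therapy has the higher rate in all 4 groups.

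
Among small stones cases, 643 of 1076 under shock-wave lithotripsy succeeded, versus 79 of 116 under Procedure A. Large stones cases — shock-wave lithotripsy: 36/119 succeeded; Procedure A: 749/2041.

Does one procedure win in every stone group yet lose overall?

Yes

Small stones: shock-wave lithotripsy 643/1076 = 59.8%, Procedure A 79/116 = 68.1% → Procedure A
Large stones: shock-wave lithotripsy 36/119 = 30.3%, Procedure A 749/2041 = 36.7% → Procedure A
Overall: shock-wave lithotripsy 679/1195 = 56.8%, Procedure A 828/2157 = 38.4% → shock-wave lithotripsy
Procedure A wins each stone group but shock-wave lithotripsy wins overall — the comparison reverses. Procedure A's cases skew toward large stones, which has a lower base rate.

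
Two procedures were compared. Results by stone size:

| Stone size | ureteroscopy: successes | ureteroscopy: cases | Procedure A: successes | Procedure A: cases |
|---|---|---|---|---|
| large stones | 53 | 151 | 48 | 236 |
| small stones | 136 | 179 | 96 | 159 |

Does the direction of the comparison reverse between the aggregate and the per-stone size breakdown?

Large stones: ureteroscopy 53/151 = 35.1%, Procedure A 48/236 = 20.3% → ureteroscopy
Small stones: ureteroscopy 136/179 = 76.0%, Procedure A 96/159 = 60.4% → ureteroscopy
Overall: ureteroscopy 189/330 = 57.3%, Procedure A 144/395 = 36.5% → ureteroscopy
Ureteroscopy wins overall and in every stone group — no reversal.

No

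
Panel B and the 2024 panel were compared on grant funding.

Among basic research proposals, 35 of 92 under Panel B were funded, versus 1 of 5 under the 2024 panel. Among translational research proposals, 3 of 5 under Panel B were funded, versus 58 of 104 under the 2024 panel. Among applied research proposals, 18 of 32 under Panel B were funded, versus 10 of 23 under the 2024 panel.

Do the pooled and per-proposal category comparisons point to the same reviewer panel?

No

Basic research: Panel B 35/92 = 38.0%, the 2024 panel 1/5 = 20.0% → Panel B
Translational research: Panel B 3/5 = 60.0%, the 2024 panel 58/104 = 55.8% → Panel B
Applied research: Panel B 18/32 = 56.2%, the 2024 panel 10/23 = 43.5% → Panel B
Overall: Panel B 56/129 = 43.4%, the 2024 panel 69/132 = 52.3% → the 2024 panel
Panel B wins each proposal group but the 2024 panel wins overall — the comparison reverses. Panel B's proposals skew toward basic research, which has a lower base rate.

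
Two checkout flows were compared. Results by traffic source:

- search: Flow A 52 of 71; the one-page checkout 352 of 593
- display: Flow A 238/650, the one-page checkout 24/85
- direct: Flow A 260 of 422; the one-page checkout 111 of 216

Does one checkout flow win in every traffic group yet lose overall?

Yes

Search: Flow A 52/71 = 73.2%, the one-page checkout 352/593 = 59.4% → Flow A
Display: Flow A 238/650 = 36.6%, the one-page checkout 24/85 = 28.2% → Flow A
Direct: Flow A 260/422 = 61.6%, the one-page checkout 111/216 = 51.4% → Flow A
Overall: Flow A 550/1143 = 48.1%, the one-page checkout 487/894 = 54.5% → the one-page checkout
Flow A wins each traffic group but the one-page checkout wins overall — the comparison reverses. Flow A's sessions skew toward display, which has a lower base rate.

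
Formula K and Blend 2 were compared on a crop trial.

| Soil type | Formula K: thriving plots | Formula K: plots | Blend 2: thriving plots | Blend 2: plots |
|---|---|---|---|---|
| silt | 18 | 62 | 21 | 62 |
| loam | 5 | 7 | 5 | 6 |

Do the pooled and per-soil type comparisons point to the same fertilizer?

Silt: Formula K 18/62 = 29.0%, Blend 2 21/62 = 33.9% → Blend 2
Loam: Formula K 5/7 = 71.4%, Blend 2 5/6 = 83.3% → Blend 2
Overall: Formula K 23/69 = 33.3%, Blend 2 26/68 = 38.2% → Blend 2
Blend 2 wins overall and in every soil group — no reversal.

Yes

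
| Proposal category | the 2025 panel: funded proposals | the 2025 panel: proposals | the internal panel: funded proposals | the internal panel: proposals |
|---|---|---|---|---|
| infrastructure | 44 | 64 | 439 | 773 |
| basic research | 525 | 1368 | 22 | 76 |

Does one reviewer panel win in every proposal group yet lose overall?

Yes

Infrastructure: the 2025 panel 44/64 = 68.8%, the internal panel 439/773 = 56.8% → the 2025 panel
Basic research: the 2025 panel 525/1368 = 38.4%, the internal panel 22/76 = 28.9% → the 2025 panel
Overall: the 2025 panel 569/1432 = 39.7%, the internal panel 461/849 = 54.3% → the internal panel
The 2025 panel wins each proposal group but the internal panel wins overall — the comparison reverses. The 2025 panel's proposals skew toward basic research, which has a lower base rate.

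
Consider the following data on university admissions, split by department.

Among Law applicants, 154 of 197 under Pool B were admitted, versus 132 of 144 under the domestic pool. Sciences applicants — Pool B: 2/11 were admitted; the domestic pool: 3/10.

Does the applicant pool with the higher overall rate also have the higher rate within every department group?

Yes

Law: Pool B 154/197 = 78.2%, the domestic pool 132/144 = 91.7% → the domestic pool
Sciences: Pool B 2/11 = 18.2%, the domestic pool 3/10 = 30.0% → the domestic pool
Overall: Pool B 156/208 = 75.0%, the domestic pool 135/154 = 87.7% → the domestic pool
The domestic pool wins overall and in every department group — no reversal.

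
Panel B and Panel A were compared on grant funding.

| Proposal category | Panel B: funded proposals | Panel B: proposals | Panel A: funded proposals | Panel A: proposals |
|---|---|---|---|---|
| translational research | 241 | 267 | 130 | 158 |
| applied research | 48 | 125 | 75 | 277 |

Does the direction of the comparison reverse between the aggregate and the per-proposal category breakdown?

No

Translational research: Panel B 241/267 = 90.3%, Panel A 130/158 = 82.3% → Panel B
Applied research: Panel B 48/125 = 38.4%, Panel A 75/277 = 27.1% → Panel B
Overall: Panel B 289/392 = 73.7%, Panel A 205/435 = 47.1% → Panel B
Panel B wins overall and in every proposal group — no reversal.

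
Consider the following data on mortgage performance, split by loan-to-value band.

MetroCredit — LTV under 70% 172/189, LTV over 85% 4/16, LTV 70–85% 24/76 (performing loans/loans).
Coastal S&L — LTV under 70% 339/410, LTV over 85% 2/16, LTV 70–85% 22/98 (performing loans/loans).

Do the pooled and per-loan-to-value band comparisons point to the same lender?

Yes

LTV under 70%: MetroCredit 172/189 = 91.0%, Coastal S&L 339/410 = 82.7% → MetroCredit
LTV over 85%: MetroCredit 4/16 = 25.0%, Coastal S&L 2/16 = 12.5% → MetroCredit
LTV 70–85%: MetroCredit 24/76 = 31.6%, Coastal S&L 22/98 = 22.4% → MetroCredit
Overall: MetroCredit 200/281 = 71.2%, Coastal S&L 363/524 = 69.3% → MetroCredit
MetroCredit wins overall and in every loan-to-value group — no reversal.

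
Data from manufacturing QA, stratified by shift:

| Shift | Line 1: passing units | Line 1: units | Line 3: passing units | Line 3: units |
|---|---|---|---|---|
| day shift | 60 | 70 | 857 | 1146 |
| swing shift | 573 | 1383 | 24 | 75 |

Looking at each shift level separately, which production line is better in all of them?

Day shift: Line 1 60/70 = 85.7%, Line 3 857/1146 = 74.8% → Line 1
Swing shift: Line 1 573/1383 = 41.4%, Line 3 24/75 = 32.0% → Line 1
Line 1 has the higher rate in both groups.

Line 1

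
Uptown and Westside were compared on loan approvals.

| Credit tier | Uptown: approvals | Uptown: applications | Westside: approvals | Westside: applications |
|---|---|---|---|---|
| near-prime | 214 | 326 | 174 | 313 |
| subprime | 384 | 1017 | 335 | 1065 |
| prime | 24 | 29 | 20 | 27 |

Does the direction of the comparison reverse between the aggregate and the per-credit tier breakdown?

No

Near-prime: Uptown 214/326 = 65.6%, Westside 174/313 = 55.6% → Uptown
Subprime: Uptown 384/1017 = 37.8%, Westside 335/1065 = 31.5% → Uptown
Prime: Uptown 24/29 = 82.8%, Westside 20/27 = 74.1% → Uptown
Overall: Uptown 622/1372 = 45.3%, Westside 529/1405 = 37.7% → Uptown
Uptown wins overall and in every credit group — no reversal.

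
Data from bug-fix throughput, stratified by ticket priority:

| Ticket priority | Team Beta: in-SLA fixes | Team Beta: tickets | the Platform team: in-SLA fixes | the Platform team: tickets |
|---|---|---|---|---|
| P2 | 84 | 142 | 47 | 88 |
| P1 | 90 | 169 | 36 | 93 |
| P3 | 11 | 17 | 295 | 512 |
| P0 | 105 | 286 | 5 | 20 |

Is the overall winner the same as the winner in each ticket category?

P2: Team Beta 84/142 = 59.2%, the Platform team 47/88 = 53.4% → Team Beta
P1: Team Beta 90/169 = 53.3%, the Platform team 36/93 = 38.7% → Team Beta
P3: Team Beta 11/17 = 64.7%, the Platform team 295/512 = 57.6% → Team Beta
P0: Team Beta 105/286 = 36.7%, the Platform team 5/20 = 25.0% → Team Beta
Overall: Team Beta 290/614 = 47.2%, the Platform team 383/713 = 53.7% → the Platform team
Team Beta wins each ticket group but the Platform team wins overall — the comparison reverses. Team Beta's tickets skew toward P0, which has a lower base rate.

No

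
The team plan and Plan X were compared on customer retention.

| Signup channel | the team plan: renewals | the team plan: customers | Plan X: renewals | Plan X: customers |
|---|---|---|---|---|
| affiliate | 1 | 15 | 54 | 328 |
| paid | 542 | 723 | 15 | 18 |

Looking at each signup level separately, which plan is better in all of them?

Affiliate: the team plan 1/15 = 6.7%, Plan X 54/328 = 16.5% → Plan X
Paid: the team plan 542/723 = 75.0%, Plan X 15/18 = 83.3% → Plan X
Plan X has the higher rate in both groups.

Plan X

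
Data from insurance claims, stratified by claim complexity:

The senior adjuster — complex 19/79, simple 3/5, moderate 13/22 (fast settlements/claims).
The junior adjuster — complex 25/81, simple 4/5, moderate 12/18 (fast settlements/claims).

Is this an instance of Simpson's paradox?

No

Complex: the senior adjuster 19/79 = 24.1%, the junior adjuster 25/81 = 30.9% → the junior adjuster
Simple: the senior adjuster 3/5 = 60.0%, the junior adjuster 4/5 = 80.0% → the junior adjuster
Moderate: the senior adjuster 13/22 = 59.1%, the junior adjuster 12/18 = 66.7% → the junior adjuster
Overall: the senior adjuster 35/106 = 33.0%, the junior adjuster 41/104 = 39.4% → the junior adjuster
The junior adjuster wins overall and in every claim group — no reversal.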